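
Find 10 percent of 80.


Convert percentage to decimal:
10% = 0.1
Multiply:
80 x 0.1 = 8

8


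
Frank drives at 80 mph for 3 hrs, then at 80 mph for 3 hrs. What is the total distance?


Leg 1 distance:
80 x 3 = 240 miles
Leg 2 distance:
80 x 3 = 240 miles
Total distance:
240 + 240 = 480 miles

480 miles


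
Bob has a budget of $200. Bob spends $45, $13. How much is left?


Add up expenses:
$45 + $13 = $58
Subtract from budget:
$200 - $58 = $142

$142


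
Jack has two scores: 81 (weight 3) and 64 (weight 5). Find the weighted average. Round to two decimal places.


Weighted sum:
3 x 81 + 5 x 64 = 563
Total weight:
3 + 5 = 8
Weighted average:
563 / 8 = 70.375 ≈ 70.38

70.38


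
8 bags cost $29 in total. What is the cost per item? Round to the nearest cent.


Total cost: $29
Number of items: 8
Unit price: $29 / 8 = $3.625 ≈ $3.63

$3.63


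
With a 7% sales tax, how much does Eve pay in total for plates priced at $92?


Calculate the tax:
7% of $92 = $6.44
Add tax to price:
$92 + $6.44 = $98.44

$98.44


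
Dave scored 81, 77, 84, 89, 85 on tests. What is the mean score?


Add the scores:
81 + 77 + 84 + 89 + 85 = 416
Divide by the number of tests:
416 / 5 = 83.2

83.2


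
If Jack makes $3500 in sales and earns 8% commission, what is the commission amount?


Convert rate to decimal:
8% = 0.08
Multiply by sales:
$3500 x 0.08 = $280

$280


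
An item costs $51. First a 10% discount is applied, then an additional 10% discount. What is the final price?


First discount:
10% of $51 = $5.10
Price after first discount:
$51 - $5.10 = $45.90
Second discount:
10% of $45.90 = $4.59
Final price:
$45.90 - $4.59 = $41.31

$41.31


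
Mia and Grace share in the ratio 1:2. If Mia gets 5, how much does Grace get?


Find the multiplier:
5 / 1 = 5
Apply to Grace's share:
2 x 5 = 10

10


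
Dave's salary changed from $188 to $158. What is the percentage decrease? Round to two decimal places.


Find the absolute change:
|158 - 188| = 30
Divide by original and multiply by 100:
30 / 188 x 100 = 15.9574...% ≈ 15.96%

15.96%


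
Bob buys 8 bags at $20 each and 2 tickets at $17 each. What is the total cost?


Cost of bags:
8 x $20 = $160
Cost of tickets:
2 x $17 = $34
Add both:
$160 + $34 = $194

$194


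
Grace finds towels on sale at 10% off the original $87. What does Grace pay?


Calculate the discount amount:
10% of $87 = $8.70
Subtract from original:
$87 - $8.70 = $78.30

$78.30


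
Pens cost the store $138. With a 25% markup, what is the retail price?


Calculate the markup amount:
25% of $138 = $34.50
Add to cost:
$138 + $34.50 = $172.50

$172.50


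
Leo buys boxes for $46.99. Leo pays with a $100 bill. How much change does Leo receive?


Start with the amount paid:
$100
Subtract the price:
$100 - $46.99 = $53.01

$53.01


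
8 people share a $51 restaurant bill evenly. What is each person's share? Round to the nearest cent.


Total bill: $51
Number of people: 8
Each pays: $51 / 8 = $6.375 ≈ $6.38

$6.38


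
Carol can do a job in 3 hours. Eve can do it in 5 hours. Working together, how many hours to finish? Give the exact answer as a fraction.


Carol's rate: 1/3 of the job per hour
Eve's rate: 1/5 of the job per hour
Combined rate: 1/3 + 1/5 = 8/15 per hour
Time = 1 / (8/15) = 15/8 hours (≈ 1.88 hours)

15/8 hours


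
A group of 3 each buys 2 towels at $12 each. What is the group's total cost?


Cost per person:
2 x $12 = $24
Group total:
3 x $24 = $72

$72


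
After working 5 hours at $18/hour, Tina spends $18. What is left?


Calculate earnings:
5 x $18 = $90
Subtract spending:
$90 - $18 = $72

$72


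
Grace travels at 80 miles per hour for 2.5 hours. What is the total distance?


Use the formula: distance = speed x time
Speed = 80 mph, Time = 2.5 hours
80 x 2.5 = 200 miles

200 miles


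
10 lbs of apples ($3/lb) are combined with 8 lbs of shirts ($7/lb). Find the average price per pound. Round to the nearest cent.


Cost of apples:
10 x $3 = $30
Cost of shirts:
8 x $7 = $56
Total cost: $30 + $56 = $86
Total weight: 18 lbs
Average: $86 / 18 = $4.7777... ≈ $4.78/lb

$4.78/lb


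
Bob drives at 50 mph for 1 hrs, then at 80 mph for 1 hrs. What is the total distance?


Leg 1 distance:
50 x 1 = 50 miles
Leg 2 distance:
80 x 1 = 80 miles
Total distance:
50 + 80 = 130 miles

130 miles


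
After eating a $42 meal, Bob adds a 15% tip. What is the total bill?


Calculate the tip:
15% of $42 = $6.30
Add tip to meal cost:
$42 + $6.30 = $48.30

$48.30


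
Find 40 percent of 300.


Convert percentage to decimal:
40% = 0.4
Multiply:
300 x 0.4 = 120

120


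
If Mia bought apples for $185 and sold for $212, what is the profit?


Selling price = $212
Cost price = $185
Profit = selling price - cost price:
Profit = $212 - $185 = $27

$27


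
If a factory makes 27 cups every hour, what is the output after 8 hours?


Production rate: 27 cups per hour
Time: 8 hours
Total: 27 x 8 = 216 cups

216 cups


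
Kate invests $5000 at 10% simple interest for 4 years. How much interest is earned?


Use the formula I = P x R x T / 100
P x R x T = 5000 x 10 x 4 = 200000
I = 200000 / 100 = $2000

$2000


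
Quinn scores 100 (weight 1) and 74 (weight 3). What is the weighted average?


Weighted sum:
1 x 100 + 3 x 74 = 322
Total weight:
1 + 3 = 4
Weighted average:
322 / 4 = 80.5

80.5


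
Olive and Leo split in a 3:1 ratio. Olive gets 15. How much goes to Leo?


Find the multiplier:
15 / 3 = 5
Apply to Leo's share:
1 x 5 = 5

5


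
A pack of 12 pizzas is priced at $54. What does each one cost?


Total cost: $54
Number of items: 12
Unit price: $54 / 12 = $4.50

$4.50


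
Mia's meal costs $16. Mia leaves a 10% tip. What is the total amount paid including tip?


Calculate the tip:
10% of $16 = $1.60
Add tip to meal cost:
$16 + $1.60 = $17.60

$17.60


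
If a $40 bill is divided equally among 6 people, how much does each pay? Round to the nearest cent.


Total bill: $40
Number of people: 6
Each pays: $40 / 6 = $6.6666... ≈ $6.67

$6.67


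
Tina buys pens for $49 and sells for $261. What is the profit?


Selling price = $261
Cost price = $49
Profit = selling price - cost price:
Profit = $261 - $49 = $212

$212


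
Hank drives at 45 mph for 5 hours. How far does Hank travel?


Use the formula: distance = speed x time
Speed = 45 mph, Time = 5 hours
45 x 5 = 225 miles

225 miles


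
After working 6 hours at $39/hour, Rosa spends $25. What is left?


Calculate earnings:
6 x $39 = $234
Subtract spending:
$234 - $25 = $209

$209


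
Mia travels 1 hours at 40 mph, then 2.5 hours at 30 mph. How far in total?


Leg 1 distance:
40 x 1 = 40 miles
Leg 2 distance:
30 x 2.5 = 75 miles
Total distance:
40 + 75 = 115 miles

115 miles


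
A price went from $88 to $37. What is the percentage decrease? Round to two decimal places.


Find the absolute change:
|37 - 88| = 51
Divide by original and multiply by 100:
51 / 88 x 100 = 57.9545...% ≈ 57.95%

57.95%


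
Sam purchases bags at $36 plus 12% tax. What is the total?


Calculate the tax:
12% of $36 = $4.32
Add tax to price:
$36 + $4.32 = $40.32

$40.32


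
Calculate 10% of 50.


Convert percentage to decimal:
10% = 0.1
Multiply:
50 x 0.1 = 5

5


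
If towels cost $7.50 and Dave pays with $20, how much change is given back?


Start with the amount paid:
$20
Subtract the price:
$20 - $7.50 = $12.50

$12.50


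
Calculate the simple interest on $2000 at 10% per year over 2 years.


Use the formula I = P x R x T / 100
P x R x T = 2000 x 10 x 2 = 40000
I = 40000 / 100 = $400

$400


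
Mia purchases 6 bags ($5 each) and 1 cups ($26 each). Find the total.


Cost of bags:
6 x $5 = $30
Cost of cups:
1 x $26 = $26
Add both:
$30 + $26 = $56

$56


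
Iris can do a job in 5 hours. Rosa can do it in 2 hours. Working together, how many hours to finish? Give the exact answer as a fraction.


Iris's rate: 1/5 of the job per hour
Rosa's rate: 1/2 of the job per hour
Combined rate: 1/5 + 1/2 = 7/10 per hour
Time = 1 / (7/10) = 10/7 hours (≈ 1.43 hours)

10/7 hours


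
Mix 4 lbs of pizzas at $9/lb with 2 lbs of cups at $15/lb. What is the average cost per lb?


Cost of pizzas:
4 x $9 = $36
Cost of cups:
2 x $15 = $30
Total cost: $36 + $30 = $66
Total weight: 6 lbs
Average: $66 / 6 = $11/lb

$11/lb


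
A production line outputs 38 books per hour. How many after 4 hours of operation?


Production rate: 38 books per hour
Time: 4 hours
Total: 38 x 4 = 152 books

152 books


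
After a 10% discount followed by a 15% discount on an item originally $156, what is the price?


First discount:
10% of $156 = $15.60
Price after first discount:
$156 - $15.60 = $140.40
Second discount:
15% of $140.40 = $21.06
Final price:
$140.40 - $21.06 = $119.34

$119.34


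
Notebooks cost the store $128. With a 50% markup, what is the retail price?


Calculate the markup amount:
50% of $128 = $64
Add to cost:
$128 + $64 = $192

$192


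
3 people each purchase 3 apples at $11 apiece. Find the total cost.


Cost per person:
3 x $11 = $33
Group total:
3 x $33 = $99

$99


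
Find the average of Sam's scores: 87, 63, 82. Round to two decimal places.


Add the scores:
87 + 63 + 82 = 232
Divide by the number of tests:
232 / 3 = 77.3333... ≈ 77.33

77.33


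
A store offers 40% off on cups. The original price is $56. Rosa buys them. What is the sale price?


Calculate the discount amount:
40% of $56 = $22.40
Subtract from original:
$56 - $22.40 = $33.60

$33.60


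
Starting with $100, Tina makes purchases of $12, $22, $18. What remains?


Add up expenses:
$12 + $22 + $18 = $52
Subtract from budget:
$100 - $52 = $48

$48


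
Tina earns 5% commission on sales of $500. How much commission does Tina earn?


Convert rate to decimal:
5% = 0.05
Multiply by sales:
$500 x 0.05 = $25

$25


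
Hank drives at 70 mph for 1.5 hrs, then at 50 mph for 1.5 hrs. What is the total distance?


Leg 1 distance:
70 x 1.5 = 105 miles
Leg 2 distance:
50 x 1.5 = 75 miles
Total distance:
105 + 75 = 180 miles

180 miles


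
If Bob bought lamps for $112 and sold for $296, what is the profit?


Selling price = $296
Cost price = $112
Profit = selling price - cost price:
Profit = $296 - $112 = $184

$184


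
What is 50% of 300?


Convert percentage to decimal:
50% = 0.5
Multiply:
300 x 0.5 = 150

150


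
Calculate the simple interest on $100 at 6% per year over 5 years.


Use the formula I = P x R x T / 100
P x R x T = 100 x 6 x 5 = 3000
I = 3000 / 100 = $30

$30


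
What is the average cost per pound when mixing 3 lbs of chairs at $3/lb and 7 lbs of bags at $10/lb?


Cost of chairs:
3 x $3 = $9
Cost of bags:
7 x $10 = $70
Total cost: $9 + $70 = $79
Total weight: 10 lbs
Average: $79 / 10 = $7.90/lb

$7.90/lb


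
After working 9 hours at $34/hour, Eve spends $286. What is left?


Calculate earnings:
9 x $34 = $306
Subtract spending:
$306 - $286 = $20

$20


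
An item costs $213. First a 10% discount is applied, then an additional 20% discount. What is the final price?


First discount:
10% of $213 = $21.30
Price after first discount:
$213 - $21.30 = $191.70
Second discount:
20% of $191.70 = $38.34
Final price:
$191.70 - $38.34 = $153.36

$153.36


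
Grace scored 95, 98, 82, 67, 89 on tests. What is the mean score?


Add the scores:
95 + 98 + 82 + 67 + 89 = 431
Divide by the number of tests:
431 / 5 = 86.2

86.2


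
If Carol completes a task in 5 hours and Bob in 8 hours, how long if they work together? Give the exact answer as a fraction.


Carol's rate: 1/5 of the job per hour
Bob's rate: 1/8 of the job per hour
Combined rate: 1/5 + 1/8 = 13/40 per hour
Time = 1 / (13/40) = 40/13 hours (≈ 3.08 hours)

40/13 hours


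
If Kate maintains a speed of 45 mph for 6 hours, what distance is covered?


Use the formula: distance = speed x time
Speed = 45 mph, Time = 6 hours
45 x 6 = 270 miles

270 miles


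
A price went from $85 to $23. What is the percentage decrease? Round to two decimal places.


Find the absolute change:
|23 - 85| = 62
Divide by original and multiply by 100:
62 / 85 x 100 = 72.9411...% ≈ 72.94%

72.94%


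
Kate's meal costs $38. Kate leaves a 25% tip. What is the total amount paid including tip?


Calculate the tip:
25% of $38 = $9.50
Add tip to meal cost:
$38 + $9.50 = $47.50

$47.50


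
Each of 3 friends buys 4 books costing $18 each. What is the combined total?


Cost per person:
4 x $18 = $72
Group total:
3 x $72 = $216

$216


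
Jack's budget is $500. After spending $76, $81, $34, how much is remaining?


Add up expenses:
$76 + $81 + $34 = $191
Subtract from budget:
$500 - $191 = $309

$309


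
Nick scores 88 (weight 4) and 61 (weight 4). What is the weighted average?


Weighted sum:
4 x 88 + 4 x 61 = 596
Total weight:
4 + 4 = 8
Weighted average:
596 / 8 = 74.5

74.5


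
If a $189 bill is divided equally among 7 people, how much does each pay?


Total bill: $189
Number of people: 7
Each pays: $189 / 7 = $27

$27


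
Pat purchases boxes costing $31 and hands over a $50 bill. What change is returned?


Start with the amount paid:
$50
Subtract the price:
$50 - $31 = $19

$19


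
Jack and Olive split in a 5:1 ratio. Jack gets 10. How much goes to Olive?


Find the multiplier:
10 / 5 = 2
Apply to Olive's share:
1 x 2 = 2

2


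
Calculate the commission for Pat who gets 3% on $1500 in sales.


Convert rate to decimal:
3% = 0.03
Multiply by sales:
$1500 x 0.03 = $45

$45


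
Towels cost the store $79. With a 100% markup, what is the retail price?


Calculate the markup amount:
100% of $79 = $79
Add to cost:
$79 + $79 = $158

$158


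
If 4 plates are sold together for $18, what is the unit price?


Total cost: $18
Number of items: 4
Unit price: $18 / 4 = $4.50

$4.50


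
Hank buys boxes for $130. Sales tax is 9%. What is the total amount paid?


Calculate the tax:
9% of $130 = $11.70
Add tax to price:
$130 + $11.70 = $141.70

$141.70


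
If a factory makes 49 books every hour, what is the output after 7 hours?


Production rate: 49 books per hour
Time: 7 hours
Total: 49 x 7 = 343 books

343 books


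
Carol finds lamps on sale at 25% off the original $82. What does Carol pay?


Calculate the discount amount:
25% of $82 = $20.50
Subtract from original:
$82 - $20.50 = $61.50

$61.50


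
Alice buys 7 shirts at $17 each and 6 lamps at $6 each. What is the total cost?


Cost of shirts:
7 x $17 = $119
Cost of lamps:
6 x $6 = $36
Add both:
$119 + $36 = $155

$155


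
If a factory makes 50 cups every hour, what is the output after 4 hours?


Production rate: 50 cups per hour
Time: 4 hours
Total: 50 x 4 = 200 cups

200 cups


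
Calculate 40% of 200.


Convert percentage to decimal:
40% = 0.4
Multiply:
200 x 0.4 = 80

80


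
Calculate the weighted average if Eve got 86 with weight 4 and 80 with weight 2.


Weighted sum:
4 x 86 + 2 x 80 = 504
Total weight:
4 + 2 = 6
Weighted average:
504 / 6 = 84

84


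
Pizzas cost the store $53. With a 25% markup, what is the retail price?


Calculate the markup amount:
25% of $53 = $13.25
Add to cost:
$53 + $13.25 = $66.25

$66.25


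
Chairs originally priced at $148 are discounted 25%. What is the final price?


Calculate the discount amount:
25% of $148 = $37
Subtract from original:
$148 - $37 = $111

$111


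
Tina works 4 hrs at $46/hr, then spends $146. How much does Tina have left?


Calculate earnings:
4 x $46 = $184
Subtract spending:
$184 - $146 = $38

$38


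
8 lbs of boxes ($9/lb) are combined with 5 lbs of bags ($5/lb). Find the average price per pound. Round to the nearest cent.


Cost of boxes:
8 x $9 = $72
Cost of bags:
5 x $5 = $25
Total cost: $72 + $25 = $97
Total weight: 13 lbs
Average: $97 / 13 = $7.4615... ≈ $7.46/lb

$7.46/lb


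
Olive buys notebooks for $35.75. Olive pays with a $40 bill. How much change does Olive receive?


Start with the amount paid:
$40
Subtract the price:
$40 - $35.75 = $4.25

$4.25


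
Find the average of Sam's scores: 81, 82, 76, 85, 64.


Add the scores:
81 + 82 + 76 + 85 + 64 = 388
Divide by the number of tests:
388 / 5 = 77.6

77.6


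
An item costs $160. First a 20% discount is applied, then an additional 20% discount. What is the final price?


First discount:
20% of $160 = $32
Price after first discount:
$160 - $32 = $128
Second discount:
20% of $128 = $25.60
Final price:
$128 - $25.60 = $102.40

$102.40


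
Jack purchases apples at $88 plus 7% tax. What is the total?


Calculate the tax:
7% of $88 = $6.16
Add tax to price:
$88 + $6.16 = $94.16

$94.16


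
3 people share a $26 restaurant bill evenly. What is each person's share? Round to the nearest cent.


Total bill: $26
Number of people: 3
Each pays: $26 / 3 = $8.6666... ≈ $8.67

$8.67


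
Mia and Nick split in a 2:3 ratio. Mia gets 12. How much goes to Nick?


Find the multiplier:
12 / 2 = 6
Apply to Nick's share:
3 x 6 = 18

18


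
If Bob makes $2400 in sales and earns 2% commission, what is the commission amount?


Convert rate to decimal:
2% = 0.02
Multiply by sales:
$2400 x 0.02 = $48

$48


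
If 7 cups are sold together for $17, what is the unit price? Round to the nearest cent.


Total cost: $17
Number of items: 7
Unit price: $17 / 7 = $2.4285... ≈ $2.43

$2.43


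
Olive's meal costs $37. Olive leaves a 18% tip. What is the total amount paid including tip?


Calculate the tip:
18% of $37 = $6.66
Add tip to meal cost:
$37 + $6.66 = $43.66

$43.66


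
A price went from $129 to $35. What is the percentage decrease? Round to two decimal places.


Find the absolute change:
|35 - 129| = 94
Divide by original and multiply by 100:
94 / 129 x 100 = 72.8682...% ≈ 72.87%

72.87%


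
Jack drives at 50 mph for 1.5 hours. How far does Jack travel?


Use the formula: distance = speed x time
Speed = 50 mph, Time = 1.5 hours
50 x 1.5 = 75 miles

75 miles


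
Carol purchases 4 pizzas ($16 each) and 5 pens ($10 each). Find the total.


Cost of pizzas:
4 x $16 = $64
Cost of pens:
5 x $10 = $50
Add both:
$64 + $50 = $114

$114


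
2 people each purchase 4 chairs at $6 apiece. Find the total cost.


Cost per person:
4 x $6 = $24
Group total:
2 x $24 = $48

$48


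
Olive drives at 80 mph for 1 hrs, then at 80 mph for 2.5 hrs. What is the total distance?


Leg 1 distance:
80 x 1 = 80 miles
Leg 2 distance:
80 x 2.5 = 200 miles
Total distance:
80 + 200 = 280 miles

280 miles


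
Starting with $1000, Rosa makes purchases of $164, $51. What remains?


Add up expenses:
$164 + $51 = $215
Subtract from budget:
$1000 - $215 = $785

$785


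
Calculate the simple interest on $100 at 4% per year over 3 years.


Use the formula I = P x R x T / 100
P x R x T = 100 x 4 x 3 = 1200
I = 1200 / 100 = $12

$12


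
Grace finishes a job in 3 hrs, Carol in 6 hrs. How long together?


Grace's rate: 1/3 of the job per hour
Carol's rate: 1/6 of the job per hour
Combined rate: 1/3 + 1/6 = 1/2 per hour
Time = 1 / (1/2) = 2 hours

2 hours


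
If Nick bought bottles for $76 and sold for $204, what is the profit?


Selling price = $204
Cost price = $76
Profit = selling price - cost price:
Profit = $204 - $76 = $128

$128


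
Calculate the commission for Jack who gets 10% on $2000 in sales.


Convert rate to decimal:
10% = 0.1
Multiply by sales:
$2000 x 0.1 = $200

$200


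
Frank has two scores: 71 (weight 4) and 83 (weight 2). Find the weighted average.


Weighted sum:
4 x 71 + 2 x 83 = 450
Total weight:
4 + 2 = 6
Weighted average:
450 / 6 = 75

75


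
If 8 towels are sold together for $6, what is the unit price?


Total cost: $6
Number of items: 8
Unit price: $6 / 8 = $0.75

$0.75


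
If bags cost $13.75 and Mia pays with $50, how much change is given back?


Start with the amount paid:
$50
Subtract the price:
$50 - $13.75 = $36.25

$36.25


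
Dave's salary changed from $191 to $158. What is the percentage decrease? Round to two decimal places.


Find the absolute change:
|158 - 191| = 33
Divide by original and multiply by 100:
33 / 191 x 100 = 17.2774...% ≈ 17.28%

17.28%


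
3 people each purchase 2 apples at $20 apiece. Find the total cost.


Cost per person:
2 x $20 = $40
Group total:
3 x $40 = $120

$120


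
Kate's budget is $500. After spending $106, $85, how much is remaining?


Add up expenses:
$106 + $85 = $191
Subtract from budget:
$500 - $191 = $309

$309


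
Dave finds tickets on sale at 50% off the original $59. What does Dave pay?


Calculate the discount amount:
50% of $59 = $29.50
Subtract from original:
$59 - $29.50 = $29.50

$29.50


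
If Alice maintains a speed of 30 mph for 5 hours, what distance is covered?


Use the formula: distance = speed x time
Speed = 30 mph, Time = 5 hours
30 x 5 = 150 miles

150 miles


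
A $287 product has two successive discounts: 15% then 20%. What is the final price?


First discount:
15% of $287 = $43.05
Price after first discount:
$287 - $43.05 = $243.95
Second discount:
20% of $243.95 = $48.79
Final price:
$243.95 - $48.79 = $195.16

$195.16


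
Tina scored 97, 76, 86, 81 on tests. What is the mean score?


Add the scores:
97 + 76 + 86 + 81 = 340
Divide by the number of tests:
340 / 4 = 85

85


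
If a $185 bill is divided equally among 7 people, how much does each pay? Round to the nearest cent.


Total bill: $185
Number of people: 7
Each pays: $185 / 7 = $26.4285... ≈ $26.43

$26.43


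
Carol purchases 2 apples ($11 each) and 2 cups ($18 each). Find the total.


Cost of apples:
2 x $11 = $22
Cost of cups:
2 x $18 = $36
Add both:
$22 + $36 = $58

$58


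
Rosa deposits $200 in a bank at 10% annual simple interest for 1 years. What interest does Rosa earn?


Use the formula I = P x R x T / 100
P x R x T = 200 x 10 x 1 = 2000
I = 2000 / 100 = $20

$20


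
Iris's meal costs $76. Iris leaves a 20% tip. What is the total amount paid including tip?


Calculate the tip:
20% of $76 = $15.20
Add tip to meal cost:
$76 + $15.20 = $91.20

$91.20


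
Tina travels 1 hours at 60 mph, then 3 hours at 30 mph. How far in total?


Leg 1 distance:
60 x 1 = 60 miles
Leg 2 distance:
30 x 3 = 90 miles
Total distance:
60 + 90 = 150 miles

150 miles


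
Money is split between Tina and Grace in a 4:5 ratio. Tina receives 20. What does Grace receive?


Find the multiplier:
20 / 4 = 5
Apply to Grace's share:
5 x 5 = 25

25


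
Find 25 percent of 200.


Convert percentage to decimal:
25% = 0.25
Multiply:
200 x 0.25 = 50

50


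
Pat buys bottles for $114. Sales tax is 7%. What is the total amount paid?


Calculate the tax:
7% of $114 = $7.98
Add tax to price:
$114 + $7.98 = $121.98

$121.98


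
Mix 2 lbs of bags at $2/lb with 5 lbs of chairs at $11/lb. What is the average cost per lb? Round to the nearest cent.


Cost of bags:
2 x $2 = $4
Cost of chairs:
5 x $11 = $55
Total cost: $4 + $55 = $59
Total weight: 7 lbs
Average: $59 / 7 = $8.4285... ≈ $8.43/lb

$8.43/lb


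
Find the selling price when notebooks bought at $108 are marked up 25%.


Calculate the markup amount:
25% of $108 = $27
Add to cost:
$108 + $27 = $135

$135


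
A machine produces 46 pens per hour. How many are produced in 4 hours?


Production rate: 46 pens per hour
Time: 4 hours
Total: 46 x 4 = 184 pens

184 pens


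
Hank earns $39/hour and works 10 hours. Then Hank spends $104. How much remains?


Calculate earnings:
10 x $39 = $390
Subtract spending:
$390 - $104 = $286

$286


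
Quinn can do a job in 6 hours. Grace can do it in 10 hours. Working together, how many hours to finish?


Quinn's rate: 1/6 of the job per hour
Grace's rate: 1/10 of the job per hour
Combined rate: 1/6 + 1/10 = 4/15 per hour
Time = 1 / (4/15) = 15/4 = 3.75 hours

3.75 hours


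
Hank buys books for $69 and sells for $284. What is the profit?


Selling price = $284
Cost price = $69
Profit = selling price - cost price:
Profit = $284 - $69 = $215

$215


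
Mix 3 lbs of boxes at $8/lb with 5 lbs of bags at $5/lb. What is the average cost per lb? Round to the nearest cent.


Cost of boxes:
3 x $8 = $24
Cost of bags:
5 x $5 = $25
Total cost: $24 + $25 = $49
Total weight: 8 lbs
Average: $49 / 8 = $6.125 ≈ $6.13/lb

$6.13/lb


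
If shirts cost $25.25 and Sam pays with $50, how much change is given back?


Start with the amount paid:
$50
Subtract the price:
$50 - $25.25 = $24.75

$24.75


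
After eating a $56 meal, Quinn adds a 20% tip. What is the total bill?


Calculate the tip:
20% of $56 = $11.20
Add tip to meal cost:
$56 + $11.20 = $67.20

$67.20


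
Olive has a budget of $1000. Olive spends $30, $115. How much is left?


Add up expenses:
$30 + $115 = $145
Subtract from budget:
$1000 - $145 = $855

$855


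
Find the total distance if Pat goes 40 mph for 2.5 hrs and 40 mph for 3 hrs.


Leg 1 distance:
40 x 2.5 = 100 miles
Leg 2 distance:
40 x 3 = 120 miles
Total distance:
100 + 120 = 220 miles

220 miles


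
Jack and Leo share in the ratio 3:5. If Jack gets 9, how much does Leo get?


Find the multiplier:
9 / 3 = 3
Apply to Leo's share:
5 x 3 = 15

15


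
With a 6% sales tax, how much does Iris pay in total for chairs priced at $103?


Calculate the tax:
6% of $103 = $6.18
Add tax to price:
$103 + $6.18 = $109.18

$109.18


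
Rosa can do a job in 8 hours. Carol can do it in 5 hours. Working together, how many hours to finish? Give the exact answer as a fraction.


Rosa's rate: 1/8 of the job per hour
Carol's rate: 1/5 of the job per hour
Combined rate: 1/8 + 1/5 = 13/40 per hour
Time = 1 / (13/40) = 40/13 hours (≈ 3.08 hours)

40/13 hours


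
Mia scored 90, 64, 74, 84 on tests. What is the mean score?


Add the scores:
90 + 64 + 74 + 84 = 312
Divide by the number of tests:
312 / 4 = 78

78


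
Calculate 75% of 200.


Convert percentage to decimal:
75% = 0.75
Multiply:
200 x 0.75 = 150

150


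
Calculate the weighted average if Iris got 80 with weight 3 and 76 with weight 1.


Weighted sum:
3 x 80 + 1 x 76 = 316
Total weight:
3 + 1 = 4
Weighted average:
316 / 4 = 79

79


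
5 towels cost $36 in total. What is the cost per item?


Total cost: $36
Number of items: 5
Unit price: $36 / 5 = $7.20

$7.20


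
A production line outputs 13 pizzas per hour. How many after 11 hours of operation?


Production rate: 13 pizzas per hour
Time: 11 hours
Total: 13 x 11 = 143 pizzas

143 pizzas


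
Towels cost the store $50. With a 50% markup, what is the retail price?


Calculate the markup amount:
50% of $50 = $25
Add to cost:
$50 + $25 = $75

$75


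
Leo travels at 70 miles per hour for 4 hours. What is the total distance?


Use the formula: distance = speed x time
Speed = 70 mph, Time = 4 hours
70 x 4 = 280 miles

280 miles


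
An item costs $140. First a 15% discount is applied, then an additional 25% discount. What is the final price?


First discount:
15% of $140 = $21
Price after first discount:
$140 - $21 = $119
Second discount:
25% of $119 = $29.75
Final price:
$119 - $29.75 = $89.25

$89.25


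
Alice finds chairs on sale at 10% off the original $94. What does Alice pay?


Calculate the discount amount:
10% of $94 = $9.40
Subtract from original:
$94 - $9.40 = $84.60

$84.60


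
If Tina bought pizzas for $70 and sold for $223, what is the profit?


Selling price = $223
Cost price = $70
Profit = selling price - cost price:
Profit = $223 - $70 = $153

$153


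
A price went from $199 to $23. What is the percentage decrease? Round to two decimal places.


Find the absolute change:
|23 - 199| = 176
Divide by original and multiply by 100:
176 / 199 x 100 = 88.4422...% ≈ 88.44%

88.44%


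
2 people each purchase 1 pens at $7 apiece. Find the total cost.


Cost per person:
1 x $7 = $7
Group total:
2 x $7 = $14

$14


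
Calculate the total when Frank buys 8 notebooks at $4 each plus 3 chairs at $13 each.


Cost of notebooks:
8 x $4 = $32
Cost of chairs:
3 x $13 = $39
Add both:
$32 + $39 = $71

$71


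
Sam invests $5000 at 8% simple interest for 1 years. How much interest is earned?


Use the formula I = P x R x T / 100
P x R x T = 5000 x 8 x 1 = 40000
I = 40000 / 100 = $400

$400


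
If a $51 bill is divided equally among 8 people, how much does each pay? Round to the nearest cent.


Total bill: $51
Number of people: 8
Each pays: $51 / 8 = $6.375 ≈ $6.38

$6.38


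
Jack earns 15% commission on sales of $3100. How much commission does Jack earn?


Convert rate to decimal:
15% = 0.15
Multiply by sales:
$3100 x 0.15 = $465

$465


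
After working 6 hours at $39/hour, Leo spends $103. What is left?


Calculate earnings:
6 x $39 = $234
Subtract spending:
$234 - $103 = $131

$131


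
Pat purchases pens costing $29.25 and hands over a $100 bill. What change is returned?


Start with the amount paid:
$100
Subtract the price:
$100 - $29.25 = $70.75

$70.75


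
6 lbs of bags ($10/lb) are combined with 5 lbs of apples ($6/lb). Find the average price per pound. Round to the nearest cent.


Cost of bags:
6 x $10 = $60
Cost of apples:
5 x $6 = $30
Total cost: $60 + $30 = $90
Total weight: 11 lbs
Average: $90 / 11 = $8.1818... ≈ $8.18/lb

$8.18/lb


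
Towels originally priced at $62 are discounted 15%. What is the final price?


Calculate the discount amount:
15% of $62 = $9.30
Subtract from original:
$62 - $9.30 = $52.70

$52.70


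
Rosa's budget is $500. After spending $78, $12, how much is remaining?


Add up expenses:
$78 + $12 = $90
Subtract from budget:
$500 - $90 = $410

$410


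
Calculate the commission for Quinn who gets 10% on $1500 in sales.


Convert rate to decimal:
10% = 0.1
Multiply by sales:
$1500 x 0.1 = $150

$150


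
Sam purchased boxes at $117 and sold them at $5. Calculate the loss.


Selling price = $5
Cost price = $117
Loss = cost price - selling price:
Loss = $117 - $5 = $112

$112


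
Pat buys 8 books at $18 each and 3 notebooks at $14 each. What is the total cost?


Cost of books:
8 x $18 = $144
Cost of notebooks:
3 x $14 = $42
Add both:
$144 + $42 = $186

$186


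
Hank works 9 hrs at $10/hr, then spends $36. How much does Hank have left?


Calculate earnings:
9 x $10 = $90
Subtract spending:
$90 - $36 = $54

$54


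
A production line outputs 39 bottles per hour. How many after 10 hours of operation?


Production rate: 39 bottles per hour
Time: 10 hours
Total: 39 x 10 = 390 bottles

390 bottles


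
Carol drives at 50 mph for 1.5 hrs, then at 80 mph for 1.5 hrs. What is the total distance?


Leg 1 distance:
50 x 1.5 = 75 miles
Leg 2 distance:
80 x 1.5 = 120 miles
Total distance:
75 + 120 = 195 miles

195 miles


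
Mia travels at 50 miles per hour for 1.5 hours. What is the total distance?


Use the formula: distance = speed x time
Speed = 50 mph, Time = 1.5 hours
50 x 1.5 = 75 miles

75 miles


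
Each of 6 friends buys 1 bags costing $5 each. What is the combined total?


Cost per person:
1 x $5 = $5
Group total:
6 x $5 = $30

$30


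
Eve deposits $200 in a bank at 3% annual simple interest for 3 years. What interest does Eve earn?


Use the formula I = P x R x T / 100
P x R x T = 200 x 3 x 3 = 1800
I = 1800 / 100 = $18

$18


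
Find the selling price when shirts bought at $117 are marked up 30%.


Calculate the markup amount:
30% of $117 = $35.10
Add to cost:
$117 + $35.10 = $152.10

$152.10


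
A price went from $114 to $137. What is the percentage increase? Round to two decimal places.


Find the absolute change:
|137 - 114| = 23
Divide by original and multiply by 100:
23 / 114 x 100 = 20.1754...% ≈ 20.18%

20.18%


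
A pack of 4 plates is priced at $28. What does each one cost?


Total cost: $28
Number of items: 4
Unit price: $28 / 4 = $7

$7


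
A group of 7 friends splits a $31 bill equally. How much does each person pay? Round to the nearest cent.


Total bill: $31
Number of people: 7
Each pays: $31 / 7 = $4.4285... ≈ $4.43

$4.43


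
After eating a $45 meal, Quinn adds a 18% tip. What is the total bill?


Calculate the tip:
18% of $45 = $8.10
Add tip to meal cost:
$45 + $8.10 = $53.10

$53.10


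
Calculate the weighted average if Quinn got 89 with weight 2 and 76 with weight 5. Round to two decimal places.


Weighted sum:
2 x 89 + 5 x 76 = 558
Total weight:
2 + 5 = 7
Weighted average:
558 / 7 = 79.7142... ≈ 79.71

79.71


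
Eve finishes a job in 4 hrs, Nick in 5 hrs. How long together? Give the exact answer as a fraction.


Eve's rate: 1/4 of the job per hour
Nick's rate: 1/5 of the job per hour
Combined rate: 1/4 + 1/5 = 9/20 per hour
Time = 1 / (9/20) = 20/9 hours (≈ 2.22 hours)

20/9 hours


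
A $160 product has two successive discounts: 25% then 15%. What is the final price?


First discount:
25% of $160 = $40
Price after first discount:
$160 - $40 = $120
Second discount:
15% of $120 = $18
Final price:
$120 - $18 = $102

$102


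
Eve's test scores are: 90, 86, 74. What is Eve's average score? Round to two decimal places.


Add the scores:
90 + 86 + 74 = 250
Divide by the number of tests:
250 / 3 = 83.3333... ≈ 83.33

83.33


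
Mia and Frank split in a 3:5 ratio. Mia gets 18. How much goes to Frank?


Find the multiplier:
18 / 3 = 6
Apply to Frank's share:
5 x 6 = 30

30


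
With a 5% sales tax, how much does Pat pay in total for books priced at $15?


Calculate the tax:
5% of $15 = $0.75
Add tax to price:
$15 + $0.75 = $15.75

$15.75


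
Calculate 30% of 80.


Convert percentage to decimal:
30% = 0.3
Multiply:
80 x 0.3 = 24

24


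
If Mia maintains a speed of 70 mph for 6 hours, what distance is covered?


Use the formula: distance = speed x time
Speed = 70 mph, Time = 6 hours
70 x 6 = 420 miles

420 miles


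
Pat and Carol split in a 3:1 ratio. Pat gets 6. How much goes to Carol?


Find the multiplier:
6 / 3 = 2
Apply to Carol's share:
1 x 2 = 2

2


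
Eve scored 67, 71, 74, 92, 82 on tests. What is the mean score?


Add the scores:
67 + 71 + 74 + 92 + 82 = 386
Divide by the number of tests:
386 / 5 = 77.2

77.2


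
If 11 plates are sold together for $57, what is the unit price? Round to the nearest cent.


Total cost: $57
Number of items: 11
Unit price: $57 / 11 = $5.1818... ≈ $5.18

$5.18


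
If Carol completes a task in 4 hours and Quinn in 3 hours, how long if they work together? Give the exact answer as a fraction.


Carol's rate: 1/4 of the job per hour
Quinn's rate: 1/3 of the job per hour
Combined rate: 1/4 + 1/3 = 7/12 per hour
Time = 1 / (7/12) = 12/7 hours (≈ 1.71 hours)

12/7 hours


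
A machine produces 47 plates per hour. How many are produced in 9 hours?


Production rate: 47 plates per hour
Time: 9 hours
Total: 47 x 9 = 423 plates

423 plates


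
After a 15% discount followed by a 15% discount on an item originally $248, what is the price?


First discount:
15% of $248 = $37.20
Price after first discount:
$248 - $37.20 = $210.80
Second discount:
15% of $210.80 = $31.62
Final price:
$210.80 - $31.62 = $179.18

$179.18


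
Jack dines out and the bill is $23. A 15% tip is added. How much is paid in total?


Calculate the tip:
15% of $23 = $3.45
Add tip to meal cost:
$23 + $3.45 = $26.45

$26.45


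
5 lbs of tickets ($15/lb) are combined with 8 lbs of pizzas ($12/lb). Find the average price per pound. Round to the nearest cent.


Cost of tickets:
5 x $15 = $75
Cost of pizzas:
8 x $12 = $96
Total cost: $75 + $96 = $171
Total weight: 13 lbs
Average: $171 / 13 = $13.1538... ≈ $13.15/lb

$13.15/lb


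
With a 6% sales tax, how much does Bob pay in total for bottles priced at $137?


Calculate the tax:
6% of $137 = $8.22
Add tax to price:
$137 + $8.22 = $145.22

$145.22


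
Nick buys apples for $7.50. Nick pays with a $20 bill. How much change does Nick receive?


Start with the amount paid:
$20
Subtract the price:
$20 - $7.50 = $12.50

$12.50


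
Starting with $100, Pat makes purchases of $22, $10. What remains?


Add up expenses:
$22 + $10 = $32
Subtract from budget:
$100 - $32 = $68

$68


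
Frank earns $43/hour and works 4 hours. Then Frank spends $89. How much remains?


Calculate earnings:
4 x $43 = $172
Subtract spending:
$172 - $89 = $83

$83


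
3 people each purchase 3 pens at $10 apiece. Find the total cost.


Cost per person:
3 x $10 = $30
Group total:
3 x $30 = $90

$90


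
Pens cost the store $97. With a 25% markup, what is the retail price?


Calculate the markup amount:
25% of $97 = $24.25
Add to cost:
$97 + $24.25 = $121.25

$121.25


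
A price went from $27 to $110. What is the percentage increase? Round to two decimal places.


Find the absolute change:
|110 - 27| = 83
Divide by original and multiply by 100:
83 / 27 x 100 = 307.4074...% ≈ 307.41%

307.41%


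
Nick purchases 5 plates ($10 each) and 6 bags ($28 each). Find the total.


Cost of plates:
5 x $10 = $50
Cost of bags:
6 x $28 = $168
Add both:
$50 + $168 = $218

$218


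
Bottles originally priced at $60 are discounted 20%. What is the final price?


Calculate the discount amount:
20% of $60 = $12
Subtract from original:
$60 - $12 = $48

$48


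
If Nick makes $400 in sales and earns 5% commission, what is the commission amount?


Convert rate to decimal:
5% = 0.05
Multiply by sales:
$400 x 0.05 = $20

$20


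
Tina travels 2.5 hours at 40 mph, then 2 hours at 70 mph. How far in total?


Leg 1 distance:
40 x 2.5 = 100 miles
Leg 2 distance:
70 x 2 = 140 miles
Total distance:
100 + 140 = 240 miles

240 miles


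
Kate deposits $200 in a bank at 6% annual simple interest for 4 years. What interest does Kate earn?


Use the formula I = P x R x T / 100
P x R x T = 200 x 6 x 4 = 4800
I = 4800 / 100 = $48

$48


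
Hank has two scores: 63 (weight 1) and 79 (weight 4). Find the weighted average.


Weighted sum:
1 x 63 + 4 x 79 = 379
Total weight:
1 + 4 = 5
Weighted average:
379 / 5 = 75.8

75.8


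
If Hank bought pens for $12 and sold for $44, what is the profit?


Selling price = $44
Cost price = $12
Profit = selling price - cost price:
Profit = $44 - $12 = $32

$32


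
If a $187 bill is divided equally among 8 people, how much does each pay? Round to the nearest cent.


Total bill: $187
Number of people: 8
Each pays: $187 / 8 = $23.375 ≈ $23.38

$23.38


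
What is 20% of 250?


Convert percentage to decimal:
20% = 0.2
Multiply:
250 x 0.2 = 50

50


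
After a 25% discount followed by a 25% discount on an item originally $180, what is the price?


First discount:
25% of $180 = $45
Price after first discount:
$180 - $45 = $135
Second discount:
25% of $135 = $33.75
Final price:
$135 - $33.75 = $101.25

$101.25


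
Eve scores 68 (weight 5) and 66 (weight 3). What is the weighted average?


Weighted sum:
5 x 68 + 3 x 66 = 538
Total weight:
5 + 3 = 8
Weighted average:
538 / 8 = 67.25

67.25


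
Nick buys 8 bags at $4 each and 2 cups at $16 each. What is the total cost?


Cost of bags:
8 x $4 = $32
Cost of cups:
2 x $16 = $32
Add both:
$32 + $32 = $64

$64


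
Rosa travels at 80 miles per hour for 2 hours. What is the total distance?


Use the formula: distance = speed x time
Speed = 80 mph, Time = 2 hours
80 x 2 = 160 miles

160 miles


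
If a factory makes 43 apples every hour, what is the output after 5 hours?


Production rate: 43 apples per hour
Time: 5 hours
Total: 43 x 5 = 215 apples

215 apples
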